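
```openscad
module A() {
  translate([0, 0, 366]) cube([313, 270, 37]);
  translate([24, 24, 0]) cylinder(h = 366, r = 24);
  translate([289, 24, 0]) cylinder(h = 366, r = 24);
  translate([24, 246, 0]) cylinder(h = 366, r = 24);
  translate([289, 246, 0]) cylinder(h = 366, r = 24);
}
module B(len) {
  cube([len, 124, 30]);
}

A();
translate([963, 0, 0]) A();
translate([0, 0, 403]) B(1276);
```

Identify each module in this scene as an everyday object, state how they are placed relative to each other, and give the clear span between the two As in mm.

Second stool starts at x = 963; first ends at x = 313; clear span = 963 − 313 = 650 mm.

A is a stool. B is a beam. A beam spans the tops of two stools. The clear span between the two stools is 650 mm.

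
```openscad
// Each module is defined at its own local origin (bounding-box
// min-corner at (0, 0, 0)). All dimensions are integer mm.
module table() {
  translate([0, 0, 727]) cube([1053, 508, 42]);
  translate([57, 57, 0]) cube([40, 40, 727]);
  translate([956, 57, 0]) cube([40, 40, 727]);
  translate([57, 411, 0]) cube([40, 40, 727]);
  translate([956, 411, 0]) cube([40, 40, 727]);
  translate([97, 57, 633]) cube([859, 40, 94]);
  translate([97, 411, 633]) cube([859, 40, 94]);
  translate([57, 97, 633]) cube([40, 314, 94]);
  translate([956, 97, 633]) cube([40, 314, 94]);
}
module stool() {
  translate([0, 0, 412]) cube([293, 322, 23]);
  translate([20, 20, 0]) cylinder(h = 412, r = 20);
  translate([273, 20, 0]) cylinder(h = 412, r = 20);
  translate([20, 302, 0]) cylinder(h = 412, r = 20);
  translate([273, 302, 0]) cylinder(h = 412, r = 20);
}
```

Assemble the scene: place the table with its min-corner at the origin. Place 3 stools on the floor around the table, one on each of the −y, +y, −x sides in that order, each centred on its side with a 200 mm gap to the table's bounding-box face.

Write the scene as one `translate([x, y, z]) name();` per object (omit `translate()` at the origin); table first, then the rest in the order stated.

table();
translate([380, -522, 0]) stool();
translate([380, 708, 0]) stool();
translate([-493, 93, 0]) stool();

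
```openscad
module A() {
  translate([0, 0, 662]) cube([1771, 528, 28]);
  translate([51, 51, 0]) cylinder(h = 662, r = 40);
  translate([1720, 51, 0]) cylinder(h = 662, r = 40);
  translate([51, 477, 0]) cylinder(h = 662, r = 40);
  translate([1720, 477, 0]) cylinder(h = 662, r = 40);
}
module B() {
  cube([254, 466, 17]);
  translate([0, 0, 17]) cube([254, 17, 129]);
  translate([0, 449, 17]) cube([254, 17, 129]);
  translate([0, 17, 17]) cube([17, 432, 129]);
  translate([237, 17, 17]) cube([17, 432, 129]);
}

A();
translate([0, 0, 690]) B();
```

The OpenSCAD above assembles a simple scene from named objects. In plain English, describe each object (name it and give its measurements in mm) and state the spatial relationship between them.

A is a rectangular dining table. The top is 1771×528×28 mm with its upper surface at z = 690 mm. It stands on four round legs of 80 mm diameter, each leg's bounding box inset 11 mm from the nearest pair of top edges, running from the floor to the underside of the top.

B is an open-topped rectangular box: outside dimensions 254×466×146 mm, with a uniform wall and base thickness of 17 mm. The base is a full 254×466 slab on the floor; four walls sit on top of the base. The front and back walls (the −y and +y sides) span the full width; the two side walls fit between them.

The open box is on top of the table.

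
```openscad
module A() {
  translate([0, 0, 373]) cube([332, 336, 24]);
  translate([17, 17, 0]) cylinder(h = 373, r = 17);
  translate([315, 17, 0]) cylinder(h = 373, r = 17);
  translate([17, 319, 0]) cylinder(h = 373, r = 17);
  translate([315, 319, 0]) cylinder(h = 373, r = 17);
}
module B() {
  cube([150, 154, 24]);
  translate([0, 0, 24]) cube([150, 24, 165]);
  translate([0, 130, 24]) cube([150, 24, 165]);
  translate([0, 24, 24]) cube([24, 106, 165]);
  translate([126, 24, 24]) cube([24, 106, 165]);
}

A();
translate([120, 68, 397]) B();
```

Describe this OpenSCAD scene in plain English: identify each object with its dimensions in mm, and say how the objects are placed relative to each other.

A is a four-legged stool. The seat is 332×336 mm, 24 mm thick, top at z = 397 mm. It stands on four round legs, each 34 mm in diameter, from z = 0 to the seat underside, each leg's axis is inset half a diameter from the nearest pair of seat edges (so the leg's bounding box is flush with the corner).

B is an open-topped rectangular box: outside dimensions 150×154×189 mm, with a uniform wall and base thickness of 24 mm. The base is a full 150×154 slab on the floor; four walls sit on top of the base. The front and back walls (the −y and +y sides) span the full width; the two side walls fit between them.

The open box is on top of the stool.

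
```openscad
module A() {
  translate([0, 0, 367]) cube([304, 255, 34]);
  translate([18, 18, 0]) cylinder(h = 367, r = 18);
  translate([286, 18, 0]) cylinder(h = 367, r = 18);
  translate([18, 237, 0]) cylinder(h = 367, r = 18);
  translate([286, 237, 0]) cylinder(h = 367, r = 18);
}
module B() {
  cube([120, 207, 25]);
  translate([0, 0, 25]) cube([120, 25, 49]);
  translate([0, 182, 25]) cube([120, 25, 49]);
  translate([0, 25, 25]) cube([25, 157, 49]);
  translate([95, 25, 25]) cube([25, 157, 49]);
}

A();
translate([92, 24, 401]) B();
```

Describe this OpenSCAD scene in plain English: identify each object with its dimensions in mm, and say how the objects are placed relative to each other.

A is a simple wooden stool: a rectangular seat 304 mm (x) by 255 mm (y), 34 mm thick, top face at z = 401 mm, on four round legs, each 36 mm in diameter. The legs rest on z = 0, each leg's axis is inset half a diameter from the nearest pair of seat edges (so the leg's bounding box is flush with the corner).

B is an open storage box with external size 120×207×74 mm and wall thickness 25 mm (the base is also 25 mm thick). The base covers the whole footprint; the four walls stand on the base, with the y-facing walls full-width and the x-facing walls fitting between their inner faces.

The open box is on top of the stool, centred.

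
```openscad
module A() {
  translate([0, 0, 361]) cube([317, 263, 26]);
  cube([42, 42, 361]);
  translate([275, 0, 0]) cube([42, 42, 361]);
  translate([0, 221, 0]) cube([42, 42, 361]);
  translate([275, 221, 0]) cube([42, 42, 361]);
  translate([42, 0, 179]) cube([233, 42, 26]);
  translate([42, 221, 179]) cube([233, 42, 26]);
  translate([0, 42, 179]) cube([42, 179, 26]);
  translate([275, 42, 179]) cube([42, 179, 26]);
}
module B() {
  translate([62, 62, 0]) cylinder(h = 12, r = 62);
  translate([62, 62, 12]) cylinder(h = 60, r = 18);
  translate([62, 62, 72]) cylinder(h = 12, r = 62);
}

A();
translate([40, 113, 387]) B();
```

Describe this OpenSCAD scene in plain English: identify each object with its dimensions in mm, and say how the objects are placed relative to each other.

A is a simple wooden stool: a rectangular seat 317 mm (x) by 263 mm (y), 26 mm thick, top face at z = 387 mm, on four square legs, each 42×42 mm in cross-section. The legs rest on z = 0, each flush with a corner of the seat. Four stretchers, 42 mm wide and 26 mm tall, connect adjacent legs with their undersides at z = 179 mm, each running between the inner faces of the legs it joins and aligned with the legs' outer faces on the other axis.

B is a spool: two coaxial disc flanges of radius 62 mm and thickness 12 mm, joined by a core cylinder of radius 18 mm and height 60 mm. The lower flange rests on z = 0 and the three cylinders share a vertical axis.

The spool is on top of the stool.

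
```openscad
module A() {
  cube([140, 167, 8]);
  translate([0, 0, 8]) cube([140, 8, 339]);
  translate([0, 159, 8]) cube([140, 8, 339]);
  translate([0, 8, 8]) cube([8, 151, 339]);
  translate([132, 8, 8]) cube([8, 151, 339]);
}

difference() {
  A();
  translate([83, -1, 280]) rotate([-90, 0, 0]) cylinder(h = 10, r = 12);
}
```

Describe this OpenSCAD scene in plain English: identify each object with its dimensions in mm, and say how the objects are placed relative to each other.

A is an open-topped rectangular box: outside dimensions 140×167×347 mm, with a uniform wall and base thickness of 8 mm. The base is a full 140×167 slab on the floor; four walls sit on top of the base. The front and back walls (the −y and +y sides) span the full width; the two side walls fit between them.

The open box has a circular hole of radius 12 mm through its front wall, centred at (x = 83, z = 280).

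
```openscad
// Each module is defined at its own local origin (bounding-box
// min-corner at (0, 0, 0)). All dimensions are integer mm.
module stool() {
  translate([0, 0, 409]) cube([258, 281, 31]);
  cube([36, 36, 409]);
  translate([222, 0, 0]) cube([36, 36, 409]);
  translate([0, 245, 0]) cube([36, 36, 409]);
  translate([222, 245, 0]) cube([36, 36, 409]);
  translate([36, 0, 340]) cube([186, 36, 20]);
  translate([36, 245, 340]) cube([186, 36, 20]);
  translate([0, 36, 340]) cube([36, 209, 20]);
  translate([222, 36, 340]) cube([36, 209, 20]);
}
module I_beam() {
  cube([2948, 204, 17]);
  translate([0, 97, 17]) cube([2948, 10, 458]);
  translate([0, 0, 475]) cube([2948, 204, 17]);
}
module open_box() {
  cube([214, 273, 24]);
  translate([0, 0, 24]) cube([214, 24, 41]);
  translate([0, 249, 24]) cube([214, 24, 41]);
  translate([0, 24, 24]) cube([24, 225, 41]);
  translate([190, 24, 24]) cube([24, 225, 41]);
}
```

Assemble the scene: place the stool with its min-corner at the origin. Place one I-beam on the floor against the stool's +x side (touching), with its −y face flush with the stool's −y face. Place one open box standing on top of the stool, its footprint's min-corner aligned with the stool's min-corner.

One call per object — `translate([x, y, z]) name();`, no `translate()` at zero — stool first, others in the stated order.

stool();
translate([258, 0, 0]) I_beam();
translate([0, 0, 440]) open_box();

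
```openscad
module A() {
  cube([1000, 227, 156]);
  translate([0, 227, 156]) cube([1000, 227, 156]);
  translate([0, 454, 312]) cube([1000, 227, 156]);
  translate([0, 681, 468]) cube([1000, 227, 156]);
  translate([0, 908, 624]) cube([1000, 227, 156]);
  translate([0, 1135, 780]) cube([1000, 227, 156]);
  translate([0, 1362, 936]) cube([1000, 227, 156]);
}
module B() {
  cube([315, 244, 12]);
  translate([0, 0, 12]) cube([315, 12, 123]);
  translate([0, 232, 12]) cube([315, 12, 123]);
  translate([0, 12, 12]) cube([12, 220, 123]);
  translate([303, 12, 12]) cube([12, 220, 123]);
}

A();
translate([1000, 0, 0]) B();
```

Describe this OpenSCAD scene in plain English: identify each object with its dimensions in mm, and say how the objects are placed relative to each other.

A is a straight staircase of 7 solid steps. Each step is 1000 mm wide (x), 227 mm deep (y, the going) and 156 mm tall (the rise). The first step rests on the floor; each subsequent step sits one going further in +y and one rise higher in +z, directly behind and above the previous step with no overlap.

B is an open-topped rectangular box: outside dimensions 315×244×135 mm, with a uniform wall and base thickness of 12 mm. The base is a full 315×244 slab on the floor; four walls sit on top of the base. The front and back walls (the −y and +y sides) span the full width; the two side walls fit between them.

The open box is against the staircase's +x side, with their −y faces flush.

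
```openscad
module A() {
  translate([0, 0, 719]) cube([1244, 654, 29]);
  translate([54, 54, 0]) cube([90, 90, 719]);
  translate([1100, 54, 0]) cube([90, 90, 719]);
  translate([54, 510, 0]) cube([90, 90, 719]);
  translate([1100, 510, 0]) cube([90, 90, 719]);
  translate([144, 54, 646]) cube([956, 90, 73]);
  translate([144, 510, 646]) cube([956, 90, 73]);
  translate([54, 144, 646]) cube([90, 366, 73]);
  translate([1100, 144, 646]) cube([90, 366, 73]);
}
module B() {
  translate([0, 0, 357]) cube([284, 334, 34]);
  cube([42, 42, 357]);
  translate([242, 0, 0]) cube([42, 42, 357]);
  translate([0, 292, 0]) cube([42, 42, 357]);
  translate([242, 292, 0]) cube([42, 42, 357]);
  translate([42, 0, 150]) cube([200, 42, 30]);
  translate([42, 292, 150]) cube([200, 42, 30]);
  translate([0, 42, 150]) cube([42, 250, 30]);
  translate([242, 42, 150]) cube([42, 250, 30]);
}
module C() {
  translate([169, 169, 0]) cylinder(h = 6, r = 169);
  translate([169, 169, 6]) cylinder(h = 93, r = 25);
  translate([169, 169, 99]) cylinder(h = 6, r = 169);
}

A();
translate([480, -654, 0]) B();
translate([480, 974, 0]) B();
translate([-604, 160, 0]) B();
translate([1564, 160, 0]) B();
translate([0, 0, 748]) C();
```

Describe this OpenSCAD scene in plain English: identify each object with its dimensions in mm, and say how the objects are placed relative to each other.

A is a table: top 1244 mm (x) × 654 mm (y), 29 mm thick, upper face at z = 748 mm, on four 90×90 mm square legs, each inset 54 mm from the nearest pair of top edges, running from z = 0 to the bottom of the top. Four apron rails, 90 mm thick and 73 mm tall, run between adjacent legs with their top edges flush with the underside of the top and their outer faces flush with the legs' outer faces.

B is a four-legged stool. The seat is a 284×334×34 mm slab whose top surface is at z = 391 mm; four square legs, each 42×42 mm in cross-section, run from the floor (z = 0) to the underside of the seat, each flush with a corner of the seat. Four stretchers, 42 mm wide and 30 mm tall, connect adjacent legs with their undersides at z = 150 mm, each running between the inner faces of the legs it joins and aligned with the legs' outer faces on the other axis.

C is a spool: two coaxial disc flanges of radius 169 mm and thickness 6 mm, joined by a core cylinder of radius 25 mm and height 93 mm. The lower flange rests on z = 0 and the three cylinders share a vertical axis.

Four stools sit around the table at the −y, +y, −x, +x sides. The spool is on top of the table.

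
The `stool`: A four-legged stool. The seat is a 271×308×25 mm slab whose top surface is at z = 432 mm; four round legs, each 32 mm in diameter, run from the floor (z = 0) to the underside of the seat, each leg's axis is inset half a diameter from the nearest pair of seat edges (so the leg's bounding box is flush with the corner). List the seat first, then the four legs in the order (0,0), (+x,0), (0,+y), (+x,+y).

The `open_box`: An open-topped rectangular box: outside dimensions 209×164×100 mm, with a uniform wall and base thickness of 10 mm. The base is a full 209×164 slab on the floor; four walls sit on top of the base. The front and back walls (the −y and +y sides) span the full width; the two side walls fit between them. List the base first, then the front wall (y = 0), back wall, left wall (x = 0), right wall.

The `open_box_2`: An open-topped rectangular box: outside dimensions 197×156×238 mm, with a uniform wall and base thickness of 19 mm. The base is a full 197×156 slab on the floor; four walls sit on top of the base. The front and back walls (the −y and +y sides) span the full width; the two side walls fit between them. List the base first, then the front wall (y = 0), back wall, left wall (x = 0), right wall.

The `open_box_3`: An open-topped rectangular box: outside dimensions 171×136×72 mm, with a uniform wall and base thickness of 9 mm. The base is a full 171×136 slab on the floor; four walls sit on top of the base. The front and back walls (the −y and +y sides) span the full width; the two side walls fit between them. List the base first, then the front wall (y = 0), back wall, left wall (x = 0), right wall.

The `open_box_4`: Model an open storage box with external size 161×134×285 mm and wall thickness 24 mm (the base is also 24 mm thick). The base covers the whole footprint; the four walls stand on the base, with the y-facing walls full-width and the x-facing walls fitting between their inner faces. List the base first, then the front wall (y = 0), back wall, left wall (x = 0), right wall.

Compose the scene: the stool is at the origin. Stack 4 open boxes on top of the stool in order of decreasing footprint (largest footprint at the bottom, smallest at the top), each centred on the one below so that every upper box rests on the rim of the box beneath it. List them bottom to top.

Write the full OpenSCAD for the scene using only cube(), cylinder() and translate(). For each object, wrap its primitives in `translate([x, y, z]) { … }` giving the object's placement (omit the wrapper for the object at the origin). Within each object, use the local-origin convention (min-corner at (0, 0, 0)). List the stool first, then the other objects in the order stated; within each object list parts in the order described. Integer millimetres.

translate([0, 0, 407]) cube([271, 308, 25]);
translate([16, 16, 0]) cylinder(h = 407, r = 16);
translate([255, 16, 0]) cylinder(h = 407, r = 16);
translate([16, 292, 0]) cylinder(h = 407, r = 16);
translate([255, 292, 0]) cylinder(h = 407, r = 16);
translate([31, 72, 432]) {
  cube([209, 164, 10]);
  translate([0, 0, 10]) cube([209, 10, 90]);
  translate([0, 154, 10]) cube([209, 10, 90]);
  translate([0, 10, 10]) cube([10, 144, 90]);
  translate([199, 10, 10]) cube([10, 144, 90]);
}
translate([37, 76, 532]) {
  cube([197, 156, 19]);
  translate([0, 0, 19]) cube([197, 19, 219]);
  translate([0, 137, 19]) cube([197, 19, 219]);
  translate([0, 19, 19]) cube([19, 118, 219]);
  translate([178, 19, 19]) cube([19, 118, 219]);
}
translate([50, 86, 770]) {
  cube([171, 136, 9]);
  translate([0, 0, 9]) cube([171, 9, 63]);
  translate([0, 127, 9]) cube([171, 9, 63]);
  translate([0, 9, 9]) cube([9, 118, 63]);
  translate([162, 9, 9]) cube([9, 118, 63]);
}
translate([55, 87, 842]) {
  cube([161, 134, 24]);
  translate([0, 0, 24]) cube([161, 24, 261]);
  translate([0, 110, 24]) cube([161, 24, 261]);
  translate([0, 24, 24]) cube([24, 86, 261]);
  translate([137, 24, 24]) cube([24, 86, 261]);
}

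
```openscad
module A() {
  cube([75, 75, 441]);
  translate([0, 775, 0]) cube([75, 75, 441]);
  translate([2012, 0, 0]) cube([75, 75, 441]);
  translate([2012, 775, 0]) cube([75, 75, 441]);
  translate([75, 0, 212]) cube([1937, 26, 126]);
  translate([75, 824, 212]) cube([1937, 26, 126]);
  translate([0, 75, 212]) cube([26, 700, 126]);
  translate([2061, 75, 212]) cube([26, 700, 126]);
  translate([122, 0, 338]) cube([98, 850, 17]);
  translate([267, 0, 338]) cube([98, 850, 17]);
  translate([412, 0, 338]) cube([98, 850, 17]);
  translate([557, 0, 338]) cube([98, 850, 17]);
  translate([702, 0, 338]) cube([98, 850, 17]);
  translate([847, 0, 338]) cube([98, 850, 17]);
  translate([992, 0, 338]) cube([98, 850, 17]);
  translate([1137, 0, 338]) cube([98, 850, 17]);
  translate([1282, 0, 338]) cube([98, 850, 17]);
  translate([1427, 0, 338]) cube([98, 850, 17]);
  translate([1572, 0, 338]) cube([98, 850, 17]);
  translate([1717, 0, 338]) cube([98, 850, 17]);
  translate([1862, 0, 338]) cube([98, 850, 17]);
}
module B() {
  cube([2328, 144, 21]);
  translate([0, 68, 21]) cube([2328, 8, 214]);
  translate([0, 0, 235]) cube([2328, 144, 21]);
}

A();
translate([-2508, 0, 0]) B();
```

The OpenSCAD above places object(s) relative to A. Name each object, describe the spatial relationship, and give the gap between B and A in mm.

The I-beam's nearest face is 180 mm from the bed frame's −x face.

A is a bed frame. B is an I-beam. The I-beam is on the floor beside the bed frame on its −x side. The gap between the I-beam and the bed frame is 180 mm.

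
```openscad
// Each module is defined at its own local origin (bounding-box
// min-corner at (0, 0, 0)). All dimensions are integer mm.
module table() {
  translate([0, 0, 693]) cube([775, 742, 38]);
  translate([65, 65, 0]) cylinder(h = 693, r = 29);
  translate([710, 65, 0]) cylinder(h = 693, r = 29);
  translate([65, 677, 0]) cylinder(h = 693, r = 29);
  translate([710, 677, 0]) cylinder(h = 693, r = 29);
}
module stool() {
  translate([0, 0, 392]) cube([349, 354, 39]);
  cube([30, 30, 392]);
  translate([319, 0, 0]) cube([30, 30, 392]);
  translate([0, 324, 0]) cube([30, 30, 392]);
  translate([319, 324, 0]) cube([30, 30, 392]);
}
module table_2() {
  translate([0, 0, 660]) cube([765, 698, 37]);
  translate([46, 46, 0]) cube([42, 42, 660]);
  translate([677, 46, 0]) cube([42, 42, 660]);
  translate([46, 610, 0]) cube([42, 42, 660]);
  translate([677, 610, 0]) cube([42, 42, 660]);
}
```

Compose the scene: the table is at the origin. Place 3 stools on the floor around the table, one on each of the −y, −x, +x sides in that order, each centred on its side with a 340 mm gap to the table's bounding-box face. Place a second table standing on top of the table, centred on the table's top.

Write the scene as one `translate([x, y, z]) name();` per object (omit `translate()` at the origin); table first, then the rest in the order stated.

table();
translate([213, -694, 0]) stool();
translate([-689, 194, 0]) stool();
translate([1115, 194, 0]) stool();
translate([5, 22, 731]) table_2();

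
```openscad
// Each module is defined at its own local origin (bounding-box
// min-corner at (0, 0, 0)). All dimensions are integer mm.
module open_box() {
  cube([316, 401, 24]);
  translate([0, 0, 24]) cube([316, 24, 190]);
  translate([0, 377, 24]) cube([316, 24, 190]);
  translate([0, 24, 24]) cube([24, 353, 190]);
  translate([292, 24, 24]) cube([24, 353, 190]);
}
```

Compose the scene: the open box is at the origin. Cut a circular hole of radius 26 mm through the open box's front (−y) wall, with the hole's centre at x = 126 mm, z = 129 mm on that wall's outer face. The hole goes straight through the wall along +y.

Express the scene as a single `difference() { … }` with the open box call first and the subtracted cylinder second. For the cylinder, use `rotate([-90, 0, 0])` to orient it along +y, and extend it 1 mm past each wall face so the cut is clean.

difference() {
  open_box();
  translate([126, -1, 129]) rotate([-90, 0, 0]) cylinder(h = 26, r = 26);
}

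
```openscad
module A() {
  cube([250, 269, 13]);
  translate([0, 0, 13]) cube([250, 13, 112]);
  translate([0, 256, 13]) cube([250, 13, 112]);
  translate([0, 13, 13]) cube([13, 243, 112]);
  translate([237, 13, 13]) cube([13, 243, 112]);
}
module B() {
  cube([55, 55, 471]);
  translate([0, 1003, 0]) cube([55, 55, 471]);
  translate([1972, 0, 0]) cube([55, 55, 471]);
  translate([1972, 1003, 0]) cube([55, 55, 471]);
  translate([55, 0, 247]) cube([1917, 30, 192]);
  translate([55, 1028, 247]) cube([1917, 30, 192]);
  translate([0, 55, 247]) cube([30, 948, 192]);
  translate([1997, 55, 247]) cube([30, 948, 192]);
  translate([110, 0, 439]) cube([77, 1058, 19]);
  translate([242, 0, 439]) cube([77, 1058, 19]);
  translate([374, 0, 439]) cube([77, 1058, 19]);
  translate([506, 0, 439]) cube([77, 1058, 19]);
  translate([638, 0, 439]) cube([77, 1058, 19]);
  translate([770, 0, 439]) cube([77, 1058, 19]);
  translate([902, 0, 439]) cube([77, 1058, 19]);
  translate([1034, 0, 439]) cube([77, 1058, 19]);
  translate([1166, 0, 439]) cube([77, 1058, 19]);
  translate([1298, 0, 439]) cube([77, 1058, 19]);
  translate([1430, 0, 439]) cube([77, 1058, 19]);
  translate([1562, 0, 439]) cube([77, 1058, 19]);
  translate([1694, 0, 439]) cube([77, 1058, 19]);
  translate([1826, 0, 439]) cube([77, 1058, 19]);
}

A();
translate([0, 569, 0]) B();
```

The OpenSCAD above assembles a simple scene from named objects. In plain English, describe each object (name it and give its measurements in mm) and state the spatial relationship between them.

A is an open storage box with external size 250×269×125 mm and wall thickness 13 mm (the base is also 13 mm thick). The base covers the whole footprint; the four walls stand on the base, with the y-facing walls full-width and the x-facing walls fitting between their inner faces.

B is a bed frame 2027 mm long (x) by 1058 mm wide (y). Four 55×55 mm corner posts, 471 mm tall, at the corners of the footprint. Four rails of 30 mm thickness and 192 mm height run between adjacent posts with their undersides at z = 247 mm, their outer faces flush with the outside of the frame (the two x-running rails run between the posts' inner faces; the two y-running rails run between the posts' inner faces). 14 slats, each 77 mm wide (x) and 19 mm thick, lie across the top of the two x-running rails, running the full 1058 mm width of the frame in y; the slats are evenly spaced along x between the inner faces of the end posts with equal gaps (rounded down to the nearest mm) at the −x end and between each pair — any rounding remainder accumulates at the +x end.

The bed frame is on the floor beside the open box on its +y side.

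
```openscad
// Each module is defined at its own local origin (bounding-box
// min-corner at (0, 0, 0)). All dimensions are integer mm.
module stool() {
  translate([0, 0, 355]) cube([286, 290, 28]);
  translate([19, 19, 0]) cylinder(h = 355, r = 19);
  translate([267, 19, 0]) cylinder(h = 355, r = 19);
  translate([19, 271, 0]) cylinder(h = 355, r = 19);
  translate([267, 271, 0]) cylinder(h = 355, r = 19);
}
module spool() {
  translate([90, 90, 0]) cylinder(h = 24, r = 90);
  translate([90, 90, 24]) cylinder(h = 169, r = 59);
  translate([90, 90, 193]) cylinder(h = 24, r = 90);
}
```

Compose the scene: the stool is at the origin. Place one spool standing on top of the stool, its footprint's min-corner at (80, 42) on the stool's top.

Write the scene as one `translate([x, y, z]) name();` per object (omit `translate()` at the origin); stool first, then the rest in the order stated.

stool();
translate([80, 42, 383]) spool();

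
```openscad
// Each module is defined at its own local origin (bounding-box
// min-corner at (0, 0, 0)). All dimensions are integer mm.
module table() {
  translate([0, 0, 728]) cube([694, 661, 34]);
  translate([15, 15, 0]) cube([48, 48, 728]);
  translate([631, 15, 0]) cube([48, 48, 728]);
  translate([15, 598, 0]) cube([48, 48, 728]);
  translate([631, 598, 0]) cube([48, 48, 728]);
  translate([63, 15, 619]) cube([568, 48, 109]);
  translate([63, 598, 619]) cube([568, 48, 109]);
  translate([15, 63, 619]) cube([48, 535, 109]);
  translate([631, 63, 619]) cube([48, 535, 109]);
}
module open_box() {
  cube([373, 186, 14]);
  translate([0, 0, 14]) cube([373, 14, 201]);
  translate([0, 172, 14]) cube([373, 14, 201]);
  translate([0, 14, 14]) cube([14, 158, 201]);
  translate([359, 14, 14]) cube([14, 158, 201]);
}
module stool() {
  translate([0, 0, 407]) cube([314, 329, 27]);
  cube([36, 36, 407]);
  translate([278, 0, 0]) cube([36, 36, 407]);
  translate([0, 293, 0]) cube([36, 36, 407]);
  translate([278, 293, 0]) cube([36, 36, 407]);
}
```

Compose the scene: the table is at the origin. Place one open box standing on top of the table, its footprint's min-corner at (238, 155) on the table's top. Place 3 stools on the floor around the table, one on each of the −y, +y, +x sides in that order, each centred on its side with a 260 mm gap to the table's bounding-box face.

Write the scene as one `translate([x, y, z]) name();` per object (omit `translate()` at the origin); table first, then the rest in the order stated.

table();
translate([238, 155, 762]) open_box();
translate([190, -589, 0]) stool();
translate([190, 921, 0]) stool();
translate([954, 166, 0]) stool();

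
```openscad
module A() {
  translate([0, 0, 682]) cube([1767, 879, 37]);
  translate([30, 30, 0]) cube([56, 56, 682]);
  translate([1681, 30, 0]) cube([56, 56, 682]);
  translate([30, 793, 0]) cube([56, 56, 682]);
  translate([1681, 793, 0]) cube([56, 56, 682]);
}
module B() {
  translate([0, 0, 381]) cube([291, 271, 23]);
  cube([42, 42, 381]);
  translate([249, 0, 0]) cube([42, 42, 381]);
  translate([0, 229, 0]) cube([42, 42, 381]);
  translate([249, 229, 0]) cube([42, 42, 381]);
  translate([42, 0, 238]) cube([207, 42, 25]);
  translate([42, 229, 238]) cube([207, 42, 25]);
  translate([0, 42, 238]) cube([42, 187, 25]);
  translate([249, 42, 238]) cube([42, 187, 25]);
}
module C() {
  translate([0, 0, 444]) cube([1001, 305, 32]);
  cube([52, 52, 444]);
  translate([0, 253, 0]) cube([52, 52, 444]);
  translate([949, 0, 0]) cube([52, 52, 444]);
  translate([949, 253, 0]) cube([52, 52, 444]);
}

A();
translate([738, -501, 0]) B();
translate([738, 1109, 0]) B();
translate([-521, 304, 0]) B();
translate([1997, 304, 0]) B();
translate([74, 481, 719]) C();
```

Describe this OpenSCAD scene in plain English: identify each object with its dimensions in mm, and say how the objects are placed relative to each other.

A is a table: top 1767 mm (x) × 879 mm (y), 37 mm thick, upper face at z = 719 mm, on four 56×56 mm square legs, each inset 30 mm from the nearest pair of top edges, running from z = 0 to the bottom of the top.

B is a four-legged stool. The seat is 291×271 mm, 23 mm thick, top at z = 404 mm. It stands on four square legs, each 42×42 mm in cross-section, from z = 0 to the seat underside, each flush with a corner of the seat. Four stretchers, 42 mm wide and 25 mm tall, connect adjacent legs with their undersides at z = 238 mm, each running between the inner faces of the legs it joins and aligned with the legs' outer faces on the other axis.

C is a bench: a 1001×305 mm seat slab, 32 mm thick, top at z = 476 mm, on four 52×52 mm square legs flush with the seat corners and standing on z = 0.

Four stools sit around the table at the −y, +y, −x, +x sides. The bench is on top of the table.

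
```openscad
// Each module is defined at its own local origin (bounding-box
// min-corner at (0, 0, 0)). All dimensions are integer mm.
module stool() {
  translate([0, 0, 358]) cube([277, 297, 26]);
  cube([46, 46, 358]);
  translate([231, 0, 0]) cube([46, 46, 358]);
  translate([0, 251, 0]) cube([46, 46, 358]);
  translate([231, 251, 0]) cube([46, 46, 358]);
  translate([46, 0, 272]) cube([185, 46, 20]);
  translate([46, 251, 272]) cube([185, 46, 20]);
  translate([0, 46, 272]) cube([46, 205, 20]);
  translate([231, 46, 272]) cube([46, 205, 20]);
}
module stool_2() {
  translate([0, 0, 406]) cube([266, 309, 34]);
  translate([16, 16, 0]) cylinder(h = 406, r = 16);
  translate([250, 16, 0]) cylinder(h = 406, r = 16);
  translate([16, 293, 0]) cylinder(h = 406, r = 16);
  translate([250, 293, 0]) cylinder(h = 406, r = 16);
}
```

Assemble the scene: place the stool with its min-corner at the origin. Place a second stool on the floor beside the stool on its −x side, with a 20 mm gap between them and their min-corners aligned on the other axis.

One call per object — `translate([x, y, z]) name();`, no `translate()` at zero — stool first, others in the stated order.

stool();
translate([-286, 0, 0]) stool_2();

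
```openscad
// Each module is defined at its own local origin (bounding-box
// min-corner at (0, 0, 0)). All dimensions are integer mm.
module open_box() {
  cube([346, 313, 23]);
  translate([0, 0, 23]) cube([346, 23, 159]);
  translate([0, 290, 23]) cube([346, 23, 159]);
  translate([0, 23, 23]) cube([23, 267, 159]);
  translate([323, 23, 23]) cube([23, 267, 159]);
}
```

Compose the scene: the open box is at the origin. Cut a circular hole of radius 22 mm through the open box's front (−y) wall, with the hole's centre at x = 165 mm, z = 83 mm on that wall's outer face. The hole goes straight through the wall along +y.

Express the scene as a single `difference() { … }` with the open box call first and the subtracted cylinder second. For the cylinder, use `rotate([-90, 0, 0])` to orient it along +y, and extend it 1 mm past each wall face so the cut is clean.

difference() {
  open_box();
  translate([165, -1, 83]) rotate([-90, 0, 0]) cylinder(h = 25, r = 22);
}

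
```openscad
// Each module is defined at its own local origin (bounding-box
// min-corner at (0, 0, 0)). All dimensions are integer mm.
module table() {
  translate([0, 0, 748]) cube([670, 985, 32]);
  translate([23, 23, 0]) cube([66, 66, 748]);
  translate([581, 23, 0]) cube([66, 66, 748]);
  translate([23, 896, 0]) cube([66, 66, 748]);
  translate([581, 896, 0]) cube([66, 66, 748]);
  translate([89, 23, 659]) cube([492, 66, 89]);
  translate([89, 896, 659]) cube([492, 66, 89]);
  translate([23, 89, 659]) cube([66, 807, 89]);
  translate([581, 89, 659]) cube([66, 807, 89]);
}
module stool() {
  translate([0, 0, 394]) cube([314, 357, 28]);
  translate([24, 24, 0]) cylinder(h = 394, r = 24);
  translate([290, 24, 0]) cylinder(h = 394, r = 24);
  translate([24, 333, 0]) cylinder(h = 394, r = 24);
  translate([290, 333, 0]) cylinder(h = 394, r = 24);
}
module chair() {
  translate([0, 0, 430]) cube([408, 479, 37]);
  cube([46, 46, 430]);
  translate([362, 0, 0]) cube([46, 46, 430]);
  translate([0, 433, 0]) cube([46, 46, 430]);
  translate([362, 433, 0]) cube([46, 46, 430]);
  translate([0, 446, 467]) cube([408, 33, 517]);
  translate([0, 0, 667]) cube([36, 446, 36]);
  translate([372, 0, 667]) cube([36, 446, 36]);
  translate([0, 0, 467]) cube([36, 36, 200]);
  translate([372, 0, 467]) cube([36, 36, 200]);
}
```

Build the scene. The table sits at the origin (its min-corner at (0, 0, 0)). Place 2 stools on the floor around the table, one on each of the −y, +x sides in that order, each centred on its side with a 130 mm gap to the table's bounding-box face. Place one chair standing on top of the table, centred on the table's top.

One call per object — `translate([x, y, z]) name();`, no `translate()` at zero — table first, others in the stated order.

table();
translate([178, -487, 0]) stool();
translate([800, 314, 0]) stool();
translate([131, 253, 780]) chair();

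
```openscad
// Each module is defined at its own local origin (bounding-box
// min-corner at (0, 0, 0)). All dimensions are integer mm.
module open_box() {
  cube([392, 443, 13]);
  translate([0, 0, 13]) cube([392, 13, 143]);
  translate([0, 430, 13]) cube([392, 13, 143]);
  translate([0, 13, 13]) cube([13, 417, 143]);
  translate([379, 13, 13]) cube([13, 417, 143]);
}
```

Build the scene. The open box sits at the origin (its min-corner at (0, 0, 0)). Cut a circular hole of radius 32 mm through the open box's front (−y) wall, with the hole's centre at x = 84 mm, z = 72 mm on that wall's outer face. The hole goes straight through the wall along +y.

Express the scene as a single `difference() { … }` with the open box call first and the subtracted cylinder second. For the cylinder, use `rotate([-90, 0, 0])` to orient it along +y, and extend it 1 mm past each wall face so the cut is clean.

difference() {
  open_box();
  translate([84, -1, 72]) rotate([-90, 0, 0]) cylinder(h = 15, r = 32);
}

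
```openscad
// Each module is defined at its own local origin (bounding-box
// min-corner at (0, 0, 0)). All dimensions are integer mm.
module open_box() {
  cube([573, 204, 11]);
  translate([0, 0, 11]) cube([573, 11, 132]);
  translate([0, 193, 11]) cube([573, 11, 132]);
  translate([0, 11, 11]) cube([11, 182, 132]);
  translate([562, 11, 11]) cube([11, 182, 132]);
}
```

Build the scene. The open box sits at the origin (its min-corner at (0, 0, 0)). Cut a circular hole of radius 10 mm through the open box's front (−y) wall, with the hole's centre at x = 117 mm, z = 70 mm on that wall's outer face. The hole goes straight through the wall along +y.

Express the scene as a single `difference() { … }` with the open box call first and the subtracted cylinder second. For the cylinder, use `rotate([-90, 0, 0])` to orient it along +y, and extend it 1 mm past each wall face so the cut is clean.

difference() {
  open_box();
  translate([117, -1, 70]) rotate([-90, 0, 0]) cylinder(h = 13, r = 10);
}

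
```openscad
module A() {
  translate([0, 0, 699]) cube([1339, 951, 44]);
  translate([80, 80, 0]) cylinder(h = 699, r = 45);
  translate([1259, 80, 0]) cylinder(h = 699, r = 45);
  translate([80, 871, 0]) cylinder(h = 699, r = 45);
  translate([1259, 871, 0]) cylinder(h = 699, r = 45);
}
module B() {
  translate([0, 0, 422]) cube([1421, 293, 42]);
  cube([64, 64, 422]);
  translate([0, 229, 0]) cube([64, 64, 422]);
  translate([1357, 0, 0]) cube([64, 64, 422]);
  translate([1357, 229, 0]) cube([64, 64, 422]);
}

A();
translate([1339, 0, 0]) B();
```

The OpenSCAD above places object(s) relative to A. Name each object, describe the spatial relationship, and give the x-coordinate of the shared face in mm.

The table's +x face and the bench's −x face are both at x = 1339 mm.

A is a table. B is a bench. The bench is against the table's +x side, with their −y faces flush. The x-coordinate of the shared face is 1339 mm.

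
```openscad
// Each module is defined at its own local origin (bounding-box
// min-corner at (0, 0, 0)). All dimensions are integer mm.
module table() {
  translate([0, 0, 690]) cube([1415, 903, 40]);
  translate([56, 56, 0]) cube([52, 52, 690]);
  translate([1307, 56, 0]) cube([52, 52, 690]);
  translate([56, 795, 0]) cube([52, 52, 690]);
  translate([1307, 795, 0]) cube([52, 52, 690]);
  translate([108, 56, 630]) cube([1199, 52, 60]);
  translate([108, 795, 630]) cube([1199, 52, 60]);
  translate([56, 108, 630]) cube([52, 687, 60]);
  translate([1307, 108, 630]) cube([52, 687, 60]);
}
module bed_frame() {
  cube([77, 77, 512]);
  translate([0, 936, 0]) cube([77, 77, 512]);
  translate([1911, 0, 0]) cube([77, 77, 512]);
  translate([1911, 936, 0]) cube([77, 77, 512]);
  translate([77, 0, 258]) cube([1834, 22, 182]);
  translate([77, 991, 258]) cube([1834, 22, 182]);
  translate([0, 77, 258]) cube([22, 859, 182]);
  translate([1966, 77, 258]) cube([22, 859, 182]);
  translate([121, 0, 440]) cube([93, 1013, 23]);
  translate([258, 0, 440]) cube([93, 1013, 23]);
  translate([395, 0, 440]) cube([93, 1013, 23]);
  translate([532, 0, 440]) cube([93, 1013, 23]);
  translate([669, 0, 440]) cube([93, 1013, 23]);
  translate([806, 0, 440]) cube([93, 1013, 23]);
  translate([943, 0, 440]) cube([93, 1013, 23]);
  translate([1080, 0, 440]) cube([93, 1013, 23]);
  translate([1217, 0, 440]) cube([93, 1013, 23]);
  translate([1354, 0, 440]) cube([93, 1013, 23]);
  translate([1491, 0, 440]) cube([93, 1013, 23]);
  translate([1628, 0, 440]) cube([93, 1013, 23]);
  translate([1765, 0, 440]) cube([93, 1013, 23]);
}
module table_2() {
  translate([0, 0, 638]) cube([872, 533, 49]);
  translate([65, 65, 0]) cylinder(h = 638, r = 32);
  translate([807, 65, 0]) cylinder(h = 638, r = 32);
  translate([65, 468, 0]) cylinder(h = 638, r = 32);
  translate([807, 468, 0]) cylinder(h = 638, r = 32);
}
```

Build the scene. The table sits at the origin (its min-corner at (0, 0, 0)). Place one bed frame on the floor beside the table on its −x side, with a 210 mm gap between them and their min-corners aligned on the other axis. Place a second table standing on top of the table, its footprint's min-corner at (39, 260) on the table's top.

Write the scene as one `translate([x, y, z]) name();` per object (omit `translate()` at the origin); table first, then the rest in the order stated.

table();
translate([-2198, 0, 0]) bed_frame();
translate([39, 260, 730]) table_2();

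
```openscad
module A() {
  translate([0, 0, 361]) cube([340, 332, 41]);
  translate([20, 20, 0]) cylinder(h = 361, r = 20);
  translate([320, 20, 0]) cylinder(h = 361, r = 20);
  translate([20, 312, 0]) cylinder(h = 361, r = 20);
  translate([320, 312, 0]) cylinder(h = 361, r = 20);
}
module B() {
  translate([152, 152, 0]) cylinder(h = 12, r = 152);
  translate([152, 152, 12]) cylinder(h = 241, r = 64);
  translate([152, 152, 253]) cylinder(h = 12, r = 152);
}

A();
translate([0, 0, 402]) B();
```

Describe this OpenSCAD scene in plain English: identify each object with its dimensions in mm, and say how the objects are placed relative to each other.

A is a four-legged stool. The seat is a 340×332×41 mm slab whose top surface is at z = 402 mm; four round legs, each 40 mm in diameter, run from the floor (z = 0) to the underside of the seat, each leg's axis is inset half a diameter from the nearest pair of seat edges (so the leg's bounding box is flush with the corner).

B is a spool: two coaxial disc flanges of radius 152 mm and thickness 12 mm, joined by a core cylinder of radius 64 mm and height 241 mm. The lower flange rests on z = 0 and the three cylinders share a vertical axis.

The spool is on top of the stool.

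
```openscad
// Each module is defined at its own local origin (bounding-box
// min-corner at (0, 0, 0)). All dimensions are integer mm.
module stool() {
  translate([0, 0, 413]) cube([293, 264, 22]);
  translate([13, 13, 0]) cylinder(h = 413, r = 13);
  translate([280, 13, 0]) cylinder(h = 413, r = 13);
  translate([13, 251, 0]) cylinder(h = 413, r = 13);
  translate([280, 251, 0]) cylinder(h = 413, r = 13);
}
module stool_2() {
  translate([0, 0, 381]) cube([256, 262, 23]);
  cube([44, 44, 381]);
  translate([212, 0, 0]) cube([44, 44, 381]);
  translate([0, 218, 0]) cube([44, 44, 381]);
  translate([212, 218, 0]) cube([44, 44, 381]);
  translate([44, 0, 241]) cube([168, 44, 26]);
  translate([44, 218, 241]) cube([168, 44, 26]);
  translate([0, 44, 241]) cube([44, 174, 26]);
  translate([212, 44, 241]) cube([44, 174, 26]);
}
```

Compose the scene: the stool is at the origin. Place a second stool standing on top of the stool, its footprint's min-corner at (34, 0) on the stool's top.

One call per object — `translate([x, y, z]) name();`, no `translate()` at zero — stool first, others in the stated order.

stool();
translate([34, 0, 435]) stool_2();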